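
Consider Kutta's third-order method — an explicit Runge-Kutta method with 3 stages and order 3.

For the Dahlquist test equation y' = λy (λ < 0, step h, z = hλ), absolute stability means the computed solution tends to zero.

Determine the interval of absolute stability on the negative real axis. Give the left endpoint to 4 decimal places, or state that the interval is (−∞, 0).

z∈(-2.5127,0).

On y'=λy, z=hλ:
  order 3, 3-stage ⇒ R(z)=1+z+z^2/2+z^3/6
  (e.g. R(-1.55)=0.03060, |R|=0.03060)

Solve |R(x)|<1 on ℝ⁻.
x=-1.55: |R|=0.0306
|R(-2.38)|=0.7947 |R(-2.24)|=0.6044 |R(-0.82)|=0.4243
Bisect:
  x_lo=-3.0930 |R|=2.2412  x_hi=-0.1741 |R|=0.8401
  mid=-1.63355 |R|=0.02582 →hi
  mid=-2.36325 |R|=0.77055 →hi
  mid=-2.72811 |R|=1.39084 →lo
  mid=-2.54568 |R|=1.05498 →lo
  mid=-2.45447 |R|=0.90671 →hi
  mid=-2.50007 |R|=0.97928 →hi
  mid=-2.52288 |R|=1.01673 →lo
  mid=-2.51147 |R|=0.99791 →hi
  mid=-2.51717 |R|=1.00730 →lo
  mid=-2.51432 |R|=1.00260 →lo
  ...
  [-2.51290,-2.51272] ⇒ x*=-2.5127
So |R|<1 on (-2.5127, 0).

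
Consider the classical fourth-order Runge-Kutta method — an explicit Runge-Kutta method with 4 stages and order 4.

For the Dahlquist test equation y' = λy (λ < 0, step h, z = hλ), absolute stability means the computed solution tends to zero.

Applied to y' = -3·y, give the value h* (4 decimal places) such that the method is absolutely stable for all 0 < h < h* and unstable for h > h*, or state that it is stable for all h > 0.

With y'=λy (z=hλ):
  order 4, 4-stage ⇒ R(z)=1+z+z^2/2+z^3/6+z^4/24
  (e.g. R(-0.55)=0.57733, |R|=0.57733)

Need |R(x)|<1, x<0.
x=-0.55: |R|=0.5773
|R(-3.09)|=1.5654 |R(-2.29)|=0.4764 |R(-0.6)|=0.5494
Bisect:
  x_lo=-3.2270 |R|=1.8975  x_hi=-0.0959 |R|=0.9086
  mid=-1.66146 |R|=0.27187 →hi
  mid=-2.44425 |R|=0.59633 →hi
  mid=-2.83565 |R|=1.07861 →lo
  mid=-2.63995 |R|=0.80209 →hi
  mid=-2.73780 |R|=0.93072 →hi
  mid=-2.78672 |R|=1.00216 →lo
  mid=-2.76226 |R|=0.96583 →hi
  ...
  [-2.78539,-2.78520] ⇒ x*=-2.7853
Interval (-2.7853, 0).

(-2.7853,0); λ=-3 ⇒ h* = 0.9284.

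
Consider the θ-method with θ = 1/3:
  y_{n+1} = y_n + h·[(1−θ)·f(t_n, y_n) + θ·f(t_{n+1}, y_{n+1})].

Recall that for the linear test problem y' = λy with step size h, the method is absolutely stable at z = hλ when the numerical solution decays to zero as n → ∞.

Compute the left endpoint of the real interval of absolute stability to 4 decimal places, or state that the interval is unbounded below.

z* = -6.0000.

Set f=λy, z=hλ:
  y_{n+1} = y_n + z·[2/3·y_n + 1/3·y_{n+1}] ⇒ (1 − 1/3z)y_{n+1} = (1 + 2/3z)y_n
  R(z) = (1 + 2/3z)/(1 − 1/3z).

Boundary: |R(x)|=1, x<0.
x=-1.42: |R|=0.0362
R=−1: 1+2/3x = −1+1/3x ⇒ -1/3x=2 ⇒ x=2/(-1/3)=-6.0000
Confirm numerically:
  x=-5.956: |R|=0.99509 <1
  x=-5.587: |R|=0.95190 <1
  x=-4.866: |R|=0.85584 <1
  x=-2.707: |R|=0.42299 <1
  x=-6.317: |R|=1.03402 >1
  x=-6.129: |R|=1.01413 >1
  x=-6.079: |R|=1.00870 >1
Stable set (-6.0000, 0).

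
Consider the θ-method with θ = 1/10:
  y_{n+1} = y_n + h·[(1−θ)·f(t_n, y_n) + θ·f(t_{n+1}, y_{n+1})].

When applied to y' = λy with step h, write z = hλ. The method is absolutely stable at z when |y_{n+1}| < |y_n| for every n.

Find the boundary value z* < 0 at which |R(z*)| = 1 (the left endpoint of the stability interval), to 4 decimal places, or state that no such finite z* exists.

Test eqn y'=λy, z=hλ:
  y_{n+1} = y_n + z·[9/10·y_n + 1/10·y_{n+1}] ⇒ (1 − 1/10z)y_{n+1} = (1 + 9/10z)y_n
  R(z) = (1 + 9/10z)/(1 − 1/10z).

Need |R(x)|<1, x<0.
x=-0.49: |R|=0.5329
R=−1: 1+9/10x = −1+1/10x ⇒ -4/5x=2 ⇒ x=2/(-4/5)=-2.5000
Confirm numerically:
  x=-2.093: |R|=0.73075 <1
  x=-1.744: |R|=0.48501 <1
  x=-1.387: |R|=0.21806 <1
  x=-3.071: |R|=1.34948 >1
  x=-2.622: |R|=1.07733 >1
  x=-2.558: |R|=1.03695 >1
So |R|<1 on (-2.5000, 0).

z* = -2.5000.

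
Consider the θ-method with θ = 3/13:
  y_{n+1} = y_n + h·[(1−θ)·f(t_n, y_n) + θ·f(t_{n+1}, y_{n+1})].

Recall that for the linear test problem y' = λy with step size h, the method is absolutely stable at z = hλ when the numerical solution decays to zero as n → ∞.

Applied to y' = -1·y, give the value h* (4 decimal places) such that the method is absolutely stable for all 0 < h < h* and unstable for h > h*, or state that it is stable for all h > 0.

With y'=λy (z=hλ):
  y_{n+1} = y_n + z·[10/13·y_n + 3/13·y_{n+1}] ⇒ (1 − 3/13z)y_{n+1} = (1 + 10/13z)y_n
  ⇒ R(z) = (1 + 10/13z)/(1 − 3/13z).

Solve |R(x)|<1 on ℝ⁻.
x=-1.5: |R|=0.1143
R=−1: 1+10/13x = −1+3/13x ⇒ -7/13x=2 ⇒ x=2/(-7/13)=-3.7143
Confirm numerically:
  x=-2.687: |R|=0.65856 <1
  x=-2.456: |R|=0.56756 <1
  x=-2.073: |R|=0.40221 <1
  x=-4.159: |R|=1.12219 >1
  x=-4.010: |R|=1.08270 >1
  x=-4.009: |R|=1.08243 >1
Stable set (-3.7143, 0).

(-3.7143,0); λ=-1 ⇒ h* = (26/7)/1 = 3.7143.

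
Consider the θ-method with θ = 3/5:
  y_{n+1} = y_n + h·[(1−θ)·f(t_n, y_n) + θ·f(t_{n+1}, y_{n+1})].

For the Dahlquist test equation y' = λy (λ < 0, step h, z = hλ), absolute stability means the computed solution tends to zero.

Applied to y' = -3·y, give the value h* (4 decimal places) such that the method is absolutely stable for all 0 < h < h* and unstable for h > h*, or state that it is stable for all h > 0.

interval (−∞, 0). Any h>0 works for λ=-3.

On y'=λy, z=hλ:
  y_{n+1} = y_n + z·[2/5·y_n + 3/5·y_{n+1}] ⇒ (1 − 3/5z)y_{n+1} = (1 + 2/5z)y_n
  so R(z) = (1 + 2/5z)/(1 − 3/5z).

Find x<0 with |R(x)|<1.
x=-0.97: |R|=0.3869
x=-2: |R|=0.0909
x=-10: |R|=0.4286
x=-100: |R|=0.6393
θ=3/5≥1/2 ⇒ |1+2/5x|<|1−3/5x| ∀x<0 ⇒ unbounded interval.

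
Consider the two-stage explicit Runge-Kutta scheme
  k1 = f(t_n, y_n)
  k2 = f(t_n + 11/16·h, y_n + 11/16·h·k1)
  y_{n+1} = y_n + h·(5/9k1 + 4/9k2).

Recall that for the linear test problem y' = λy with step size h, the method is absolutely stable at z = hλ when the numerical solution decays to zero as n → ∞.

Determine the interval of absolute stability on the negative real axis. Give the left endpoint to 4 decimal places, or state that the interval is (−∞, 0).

z∈(-3.2727,0).

Set f=λy, z=hλ:
  k1=λy_n ⇒ h·k1=z·y_n;  k2=λ(1+11/16z)y_n ⇒ h·k2=z(1+11/16z)y_n
  y_{n+1}/y_n = 1 + 5/9z + 4/9z(1+11/16z) = 1 + z + 11/36z²
  R(z) = 1 + z + 11/36z².

Solve |R(x)|<1 on ℝ⁻.
x=-1.35: |R|=0.2069
R=1: x+11/36x²=0 ⇒ x=−36/11=-3.2727; min R=1−1/(4·11/36)=0.1818>−1
Confirm numerically:
  x=-2.551: |R|=0.43743 <1
  x=-2.379: |R|=0.35033 <1
  x=-1.350: |R|=0.20688 <1
  x=-3.733: |R|=1.52500 >1
  x=-3.363: |R|=1.09276 >1
So |R|<1 on (-3.2727, 0).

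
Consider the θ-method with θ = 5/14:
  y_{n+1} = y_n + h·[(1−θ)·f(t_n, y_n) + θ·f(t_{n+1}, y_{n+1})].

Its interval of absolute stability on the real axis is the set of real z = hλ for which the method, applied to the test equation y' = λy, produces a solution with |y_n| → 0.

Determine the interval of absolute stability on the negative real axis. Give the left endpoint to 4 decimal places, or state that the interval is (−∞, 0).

With y'=λy (z=hλ):
  y_{n+1} = y_n + z·[9/14·y_n + 5/14·y_{n+1}] ⇒ (1 − 5/14z)y_{n+1} = (1 + 9/14z)y_n
  Hence R(z) = (1 + 9/14z)/(1 − 5/14z).

Find x<0 with |R(x)|<1.
x=-0.6: |R|=0.5059
R=−1: 1+9/14x = −1+5/14x ⇒ -2/7x=2 ⇒ x=2/(-2/7)=-7.0000
Confirm numerically:
  x=-6.388: |R|=0.94671 <1
  x=-5.035: |R|=0.79936 <1
  x=-4.633: |R|=0.74524 <1
  x=-7.540: |R|=1.04178 >1
  x=-7.373: |R|=1.02933 >1
  x=-7.174: |R|=1.01396 >1
So |R|<1 on (-7.0000, 0).

(-7.0000, 0).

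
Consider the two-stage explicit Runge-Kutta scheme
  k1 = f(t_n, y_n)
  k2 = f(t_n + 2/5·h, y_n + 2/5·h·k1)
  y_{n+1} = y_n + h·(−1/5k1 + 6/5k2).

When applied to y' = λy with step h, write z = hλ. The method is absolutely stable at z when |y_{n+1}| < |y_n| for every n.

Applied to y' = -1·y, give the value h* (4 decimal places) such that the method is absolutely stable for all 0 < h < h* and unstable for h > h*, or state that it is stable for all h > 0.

(-2.0833,0); λ=-1 ⇒ h* = (25/12)/1 = 2.0833.

Test eqn y'=λy, z=hλ:
  k1=λy_n ⇒ h·k1=z·y_n;  k2=λ(1+2/5z)y_n ⇒ h·k2=z(1+2/5z)y_n
  y_{n+1}/y_n = 1 − 1/5z + 6/5z(1+2/5z) = 1 + z + 12/25z²
  ⇒ R(z) = 1 + z + 12/25z².

Find x<0 with |R(x)|<1.
x=-0.52: |R|=0.6098
R=1: x+12/25x²=0 ⇒ x=−25/12=-2.0833; min R=1−1/(4·12/25)=0.4792>−1
Confirm numerically:
  x=-2.005: |R|=0.92461 <1
  x=-1.528: |R|=0.59270 <1
  x=-1.461: |R|=0.56357 <1
  x=-1.041: |R|=0.47917 <1
  x=-2.502: |R|=1.50280 >1
  x=-2.204: |R|=1.12766 >1
So |R|<1 on (-2.0833, 0).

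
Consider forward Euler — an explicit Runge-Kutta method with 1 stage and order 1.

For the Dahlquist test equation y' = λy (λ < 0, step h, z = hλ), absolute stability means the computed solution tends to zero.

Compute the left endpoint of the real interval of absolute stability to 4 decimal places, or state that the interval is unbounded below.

z* = -2.0000.

Test eqn y'=λy, z=hλ:
  order 1, 1-stage ⇒ R(z)=1+z
  (e.g. R(-0.69)=0.31000, |R|=0.31000)

Solve |R(x)|<1 on ℝ⁻.
x=-0.69: |R|=0.3100
|R(-0.88)|=0.1200 |R(-0.81)|=0.1900 |R(-0.71)|=0.2900
Bisect:
  x_lo=-2.8471 |R|=1.8471  x_hi=-0.0933 |R|=0.9067
  mid=-1.47018 |R|=0.47018 →hi
  mid=-2.15863 |R|=1.15863 →lo
  mid=-1.81441 |R|=0.81441 →hi
  mid=-1.98652 |R|=0.98652 →hi
  mid=-2.07258 |R|=1.07258 →lo
  mid=-2.02955 |R|=1.02955 →lo
  mid=-2.00803 |R|=1.00803 →lo
  mid=-1.99728 |R|=0.99728 →hi
  mid=-2.00265 |R|=1.00265 →lo
  ...
  [-2.00013,-1.99997] ⇒ x*=-2.0000
Interval (-2.0000, 0).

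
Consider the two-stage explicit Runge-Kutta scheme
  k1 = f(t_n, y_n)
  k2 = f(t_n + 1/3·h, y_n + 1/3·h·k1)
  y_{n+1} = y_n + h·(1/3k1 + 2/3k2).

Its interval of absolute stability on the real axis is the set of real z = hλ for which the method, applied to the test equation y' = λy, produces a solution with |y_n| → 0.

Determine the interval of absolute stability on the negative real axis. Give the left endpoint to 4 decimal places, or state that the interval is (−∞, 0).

Test eqn y'=λy, z=hλ:
  k1=λy_n ⇒ h·k1=z·y_n;  k2=λ(1+1/3z)y_n ⇒ h·k2=z(1+1/3z)y_n
  y_{n+1}/y_n = 1 + 1/3z + 2/3z(1+1/3z) = 1 + z + 2/9z²
  ⇒ R(z) = 1 + z + 2/9z².

Need |R(x)|<1, x<0.
x=-0.4: |R|=0.6356
R=1: x+2/9x²=0 ⇒ x=−9/2=-4.5000; min R=1−1/(4·2/9)=-0.1250>−1
Confirm numerically:
  x=-3.984: |R|=0.54317 <1
  x=-3.933: |R|=0.50444 <1
  x=-2.682: |R|=0.08353 <1
  x=-2.229: |R|=0.12490 <1
  x=-4.916: |R|=1.45446 >1
  x=-4.890: |R|=1.42380 >1
  x=-4.649: |R|=1.15393 >1
So |R|<1 on (-4.5000, 0).

z∈(-4.5000,0).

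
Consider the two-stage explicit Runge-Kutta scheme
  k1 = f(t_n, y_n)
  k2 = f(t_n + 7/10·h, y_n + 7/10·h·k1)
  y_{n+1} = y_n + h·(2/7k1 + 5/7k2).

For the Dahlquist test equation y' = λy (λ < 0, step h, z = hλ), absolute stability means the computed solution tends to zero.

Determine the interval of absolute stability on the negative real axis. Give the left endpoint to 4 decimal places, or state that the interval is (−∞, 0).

z∈(-2.0000,0).

On y'=λy, z=hλ:
  k1=λy_n ⇒ h·k1=z·y_n;  k2=λ(1+7/10z)y_n ⇒ h·k2=z(1+7/10z)y_n
  y_{n+1}/y_n = 1 + 2/7z + 5/7z(1+7/10z) = 1 + z + 1/2z²
  so R(z) = 1 + z + 1/2z².

Solve |R(x)|<1 on ℝ⁻.
x=-1.64: |R|=0.7048
R=1: x+1/2x²=0 ⇒ x=−2=-2.0000; min R=1−1/(4·1/2)=0.5000>−1
Confirm numerically:
  x=-1.569: |R|=0.66188 <1
  x=-1.527: |R|=0.63886 <1
  x=-0.960: |R|=0.50080 <1
  x=-2.525: |R|=1.66281 >1
  x=-2.286: |R|=1.32690 >1
  x=-2.240: |R|=1.26880 >1
Stable set (-2.0000, 0).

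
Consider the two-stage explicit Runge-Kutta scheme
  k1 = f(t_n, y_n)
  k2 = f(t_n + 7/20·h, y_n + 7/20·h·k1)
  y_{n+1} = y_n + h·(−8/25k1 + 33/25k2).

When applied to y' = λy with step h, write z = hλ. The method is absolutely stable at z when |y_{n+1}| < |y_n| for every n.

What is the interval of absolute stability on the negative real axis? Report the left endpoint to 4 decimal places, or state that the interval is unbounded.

z∈(-2.1645,0).

On y'=λy, z=hλ:
  k1=λy_n ⇒ h·k1=z·y_n;  k2=λ(1+7/20z)y_n ⇒ h·k2=z(1+7/20z)y_n
  y_{n+1}/y_n = 1 − 8/25z + 33/25z(1+7/20z) = 1 + z + 231/500z²
  R(z) = 1 + z + 231/500z².

Need |R(x)|<1, x<0.
x=-1.8: |R|=0.6969
R=1: x+231/500x²=0 ⇒ x=−500/231=-2.1645; min R=1−1/(4·231/500)=0.4589>−1
Confirm numerically:
  x=-2.067: |R|=0.90689 <1
  x=-1.428: |R|=0.51410 <1
  x=-1.352: |R|=0.49249 <1
  x=-2.247: |R|=1.08564 >1
  x=-2.205: |R|=1.04126 >1
Stable set (-2.1645, 0).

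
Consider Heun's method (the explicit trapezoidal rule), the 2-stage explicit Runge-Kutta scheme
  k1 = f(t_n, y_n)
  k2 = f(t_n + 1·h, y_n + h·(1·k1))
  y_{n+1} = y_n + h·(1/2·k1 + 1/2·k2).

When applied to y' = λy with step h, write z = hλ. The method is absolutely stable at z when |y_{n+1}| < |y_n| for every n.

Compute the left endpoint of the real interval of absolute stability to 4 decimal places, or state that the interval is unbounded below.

Set f=λy, z=hλ:
  order 2, 2-stage ⇒ R(z)=1+z+z^2/2
  (e.g. R(-1.45)=0.60125, |R|=0.60125)

Find x<0 with |R(x)|<1.
x=-1.45: |R|=0.6013
|R(-1.97)|=0.9704 |R(-1.67)|=0.7244 |R(-0.7)|=0.5450
Bisect:
  x_lo=-2.6990 |R|=1.9433  x_hi=-0.2401 |R|=0.7887
  mid=-1.46957 |R|=0.61025 →hi
  mid=-2.08428 |R|=1.08784 →lo
  mid=-1.77692 |R|=0.80181 →hi
  mid=-1.93060 |R|=0.93301 →hi
  mid=-2.00744 |R|=1.00747 →lo
  mid=-1.96902 |R|=0.96950 →hi
  mid=-1.98823 |R|=0.98830 →hi
  mid=-1.99784 |R|=0.99784 →hi
  mid=-2.00264 |R|=1.00265 →lo
  ...
  [-2.00009,-1.99994] ⇒ x*=-2.0000
So |R|<1 on (-2.0000, 0).

left endpoint -2.0000.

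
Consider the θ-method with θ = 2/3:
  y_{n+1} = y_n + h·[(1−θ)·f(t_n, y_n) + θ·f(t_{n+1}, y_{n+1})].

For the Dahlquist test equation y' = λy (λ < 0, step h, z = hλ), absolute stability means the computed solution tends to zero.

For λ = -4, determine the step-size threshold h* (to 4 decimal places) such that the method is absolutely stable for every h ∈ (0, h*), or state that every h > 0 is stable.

Test eqn y'=λy, z=hλ:
  y_{n+1} = y_n + z·[1/3·y_n + 2/3·y_{n+1}] ⇒ (1 − 2/3z)y_{n+1} = (1 + 1/3z)y_n
  ⇒ R(z) = (1 + 1/3z)/(1 − 2/3z).

Need |R(x)|<1, x<0.
x=-1.12: |R|=0.3588
x=-2: |R|=0.1429
x=-10: |R|=0.3043
x=-100: |R|=0.4778
θ=2/3≥1/2 ⇒ |1+1/3x|<|1−2/3x| ∀x<0 ⇒ stable on all of ℝ⁻.

(−∞, 0) — no finite endpoint. Any h>0 works for λ=-4.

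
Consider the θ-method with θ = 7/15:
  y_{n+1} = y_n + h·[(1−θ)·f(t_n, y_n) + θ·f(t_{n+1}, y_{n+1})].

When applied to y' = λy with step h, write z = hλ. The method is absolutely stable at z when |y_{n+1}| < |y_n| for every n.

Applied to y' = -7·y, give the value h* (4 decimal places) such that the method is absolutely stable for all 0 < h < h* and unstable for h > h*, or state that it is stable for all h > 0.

(-30.0000,0); λ=-7 ⇒ h* = (30)/7 = 4.2857.

With y'=λy (z=hλ):
  y_{n+1} = y_n + z·[8/15·y_n + 7/15·y_{n+1}] ⇒ (1 − 7/15z)y_{n+1} = (1 + 8/15z)y_n
  Hence R(z) = (1 + 8/15z)/(1 − 7/15z).

Find x<0 with |R(x)|<1.
x=-1.05: |R|=0.2953
R=−1: 1+8/15x = −1+7/15x ⇒ -1/15x=2 ⇒ x=2/(-1/15)=-30.0000
Confirm numerically:
  x=-20.427: |R|=0.93941 <1
  x=-15.863: |R|=0.88784 <1
  x=-12.703: |R|=0.83356 <1
  x=-30.381: |R|=1.00167 >1
  x=-30.359: |R|=1.00158 >1
  x=-30.208: |R|=1.00092 >1
So |R|<1 on (-30.0000, 0).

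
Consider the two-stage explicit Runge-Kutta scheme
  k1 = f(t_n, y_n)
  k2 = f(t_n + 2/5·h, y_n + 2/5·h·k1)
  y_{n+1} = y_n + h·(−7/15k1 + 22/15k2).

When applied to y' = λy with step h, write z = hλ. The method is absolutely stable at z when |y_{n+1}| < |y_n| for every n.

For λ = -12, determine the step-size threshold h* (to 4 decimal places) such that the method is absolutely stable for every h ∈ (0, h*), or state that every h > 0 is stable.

(-1.7045,0); λ=-12 ⇒ h* = (75/44)/12 = 0.1420.

On y'=λy, z=hλ:
  k1=λy_n ⇒ h·k1=z·y_n;  k2=λ(1+2/5z)y_n ⇒ h·k2=z(1+2/5z)y_n
  y_{n+1}/y_n = 1 − 7/15z + 22/15z(1+2/5z) = 1 + z + 44/75z²
  R(z) = 1 + z + 44/75z².

Need |R(x)|<1, x<0.
x=-1.37: |R|=0.7311
R=1: x+44/75x²=0 ⇒ x=−75/44=-1.7045; min R=1−1/(4·44/75)=0.5739>−1
Confirm numerically:
  x=-1.546: |R|=0.85620 <1
  x=-1.400: |R|=0.74987 <1
  x=-1.040: |R|=0.59454 <1
  x=-1.016: |R|=0.58959 <1
  x=-2.170: |R|=1.59255 >1
  x=-2.115: |R|=1.50929 >1
  x=-1.989: |R|=1.33192 >1
Interval (-1.7045, 0).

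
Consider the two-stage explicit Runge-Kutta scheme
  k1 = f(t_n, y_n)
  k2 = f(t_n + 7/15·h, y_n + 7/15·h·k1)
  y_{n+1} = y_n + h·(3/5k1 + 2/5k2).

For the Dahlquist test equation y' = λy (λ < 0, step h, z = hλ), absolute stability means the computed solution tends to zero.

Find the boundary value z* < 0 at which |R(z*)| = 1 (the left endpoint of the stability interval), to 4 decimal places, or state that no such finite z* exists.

Set f=λy, z=hλ:
  k1=λy_n ⇒ h·k1=z·y_n;  k2=λ(1+7/15z)y_n ⇒ h·k2=z(1+7/15z)y_n
  y_{n+1}/y_n = 1 + 3/5z + 2/5z(1+7/15z) = 1 + z + 14/75z²
  Hence R(z) = 1 + z + 14/75z².

Solve |R(x)|<1 on ℝ⁻.
x=-0.83: |R|=0.2986
R=1: x+14/75x²=0 ⇒ x=−75/14=-5.3571; min R=1−1/(4·14/75)=-0.3393>−1
Confirm numerically:
  x=-4.963: |R|=0.63486 <1
  x=-3.734: |R|=0.13135 <1
  x=-3.114: |R|=0.30389 <1
  x=-5.476: |R|=1.12149 >1
  x=-5.398: |R|=1.04117 >1
Interval (-5.3571, 0).

z* = -5.3571.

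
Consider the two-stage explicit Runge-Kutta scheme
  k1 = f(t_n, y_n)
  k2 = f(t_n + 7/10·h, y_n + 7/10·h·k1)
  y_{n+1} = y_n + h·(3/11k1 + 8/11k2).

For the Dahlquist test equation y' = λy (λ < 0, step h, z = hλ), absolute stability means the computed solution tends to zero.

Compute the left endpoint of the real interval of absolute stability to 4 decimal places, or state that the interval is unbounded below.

Test eqn y'=λy, z=hλ:
  k1=λy_n ⇒ h·k1=z·y_n;  k2=λ(1+7/10z)y_n ⇒ h·k2=z(1+7/10z)y_n
  y_{n+1}/y_n = 1 + 3/11z + 8/11z(1+7/10z) = 1 + z + 28/55z²
  R(z) = 1 + z + 28/55z².

Find x<0 with |R(x)|<1.
x=-0.68: |R|=0.5554
R=1: x+28/55x²=0 ⇒ x=−55/28=-1.9643; min R=1−1/(4·28/55)=0.5089>−1
Confirm numerically:
  x=-1.892: |R|=0.93037 <1
  x=-1.803: |R|=0.85196 <1
  x=-0.966: |R|=0.50906 <1
  x=-0.864: |R|=0.51603 <1
  x=-2.507: |R|=1.69266 >1
  x=-2.414: |R|=1.55267 >1
  x=-2.000: |R|=1.03636 >1
So |R|<1 on (-1.9643, 0).

left endpoint -1.9643.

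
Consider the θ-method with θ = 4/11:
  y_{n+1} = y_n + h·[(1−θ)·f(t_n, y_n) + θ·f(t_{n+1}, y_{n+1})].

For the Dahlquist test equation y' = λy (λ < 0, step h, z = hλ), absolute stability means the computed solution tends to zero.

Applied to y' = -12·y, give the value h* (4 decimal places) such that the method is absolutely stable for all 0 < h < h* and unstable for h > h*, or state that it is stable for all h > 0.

(-7.3333,0); λ=-12 ⇒ h* = (22/3)/12 = 0.6111.

With y'=λy (z=hλ):
  y_{n+1} = y_n + z·[7/11·y_n + 4/11·y_{n+1}] ⇒ (1 − 4/11z)y_{n+1} = (1 + 7/11z)y_n
  Hence R(z) = (1 + 7/11z)/(1 − 4/11z).

Solve |R(x)|<1 on ℝ⁻.
x=-0.51: |R|=0.5698
R=−1: 1+7/11x = −1+4/11x ⇒ -3/11x=2 ⇒ x=2/(-3/11)=-7.3333
Confirm numerically:
  x=-7.139: |R|=0.98526 <1
  x=-6.708: |R|=0.95041 <1
  x=-5.880: |R|=0.87370 <1
  x=-3.183: |R|=0.47535 <1
  x=-7.556: |R|=1.01620 >1
  x=-7.459: |R|=1.00923 >1
Stable set (-7.3333, 0).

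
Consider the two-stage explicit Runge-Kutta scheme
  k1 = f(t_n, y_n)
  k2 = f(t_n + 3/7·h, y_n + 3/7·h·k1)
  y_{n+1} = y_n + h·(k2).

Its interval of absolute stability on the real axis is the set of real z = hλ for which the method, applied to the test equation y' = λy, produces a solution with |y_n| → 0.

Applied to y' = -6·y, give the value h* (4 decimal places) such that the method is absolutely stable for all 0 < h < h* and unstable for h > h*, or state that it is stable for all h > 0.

Set f=λy, z=hλ:
  k1=λy_n ⇒ h·k1=z·y_n;  k2=λ(1+3/7z)y_n ⇒ h·k2=z(1+3/7z)y_n
  y_{n+1}/y_n = 1 + z(1+3/7z) = 1 + z + 3/7z²
  so R(z) = 1 + z + 3/7z².

Need |R(x)|<1, x<0.
x=-1.1: |R|=0.4186
R=1: x+3/7x²=0 ⇒ x=−7/3=-2.3333; min R=1−1/(4·3/7)=0.4167>−1
Confirm numerically:
  x=-2.235: |R|=0.90581 <1
  x=-1.784: |R|=0.58000 <1
  x=-1.567: |R|=0.48535 <1
  x=-2.871: |R|=1.66156 >1
  x=-2.594: |R|=1.28979 >1
So |R|<1 on (-2.3333, 0).

(-2.3333,0); λ=-6 ⇒ h* = (7/3)/6 = 0.3889.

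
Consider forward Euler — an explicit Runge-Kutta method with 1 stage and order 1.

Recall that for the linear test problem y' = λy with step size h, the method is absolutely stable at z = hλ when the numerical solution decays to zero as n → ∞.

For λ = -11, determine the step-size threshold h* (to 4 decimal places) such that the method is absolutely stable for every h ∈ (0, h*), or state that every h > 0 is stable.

(-2.0000,0); λ=-11 ⇒ h* = 0.1818.

Test eqn y'=λy, z=hλ:
  order 1, 1-stage ⇒ R(z)=1+z
  (e.g. R(-0.42)=0.58000, |R|=0.58000)

Solve |R(x)|<1 on ℝ⁻.
x=-0.42: |R|=0.5800
|R(-1.74)|=0.7400 |R(-0.9)|=0.1000 |R(-0.84)|=0.1600
Bisect:
  x_lo=-2.8809 |R|=1.8809  x_hi=-0.0503 |R|=0.9497
  mid=-1.46560 |R|=0.46560 →hi
  mid=-2.17324 |R|=1.17324 →lo
  mid=-1.81942 |R|=0.81942 →hi
  mid=-1.99633 |R|=0.99633 →hi
  mid=-2.08478 |R|=1.08478 →lo
  mid=-2.04055 |R|=1.04055 →lo
  mid=-2.01844 |R|=1.01844 →lo
  mid=-2.00738 |R|=1.00738 →lo
  mid=-2.00186 |R|=1.00186 →lo
  ...
  [-2.00013,-1.99995] ⇒ x*=-2.0000
Stable set (-2.0000, 0).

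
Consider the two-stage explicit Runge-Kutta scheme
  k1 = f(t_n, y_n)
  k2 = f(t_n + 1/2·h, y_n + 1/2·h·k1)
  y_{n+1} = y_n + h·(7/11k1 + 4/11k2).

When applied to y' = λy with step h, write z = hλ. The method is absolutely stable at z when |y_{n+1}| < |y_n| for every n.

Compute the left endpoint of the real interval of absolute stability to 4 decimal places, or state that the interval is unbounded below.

left endpoint -5.5000.

Test eqn y'=λy, z=hλ:
  k1=λy_n ⇒ h·k1=z·y_n;  k2=λ(1+1/2z)y_n ⇒ h·k2=z(1+1/2z)y_n
  y_{n+1}/y_n = 1 + 7/11z + 4/11z(1+1/2z) = 1 + z + 2/11z²
  ⇒ R(z) = 1 + z + 2/11z².

Boundary: |R(x)|=1, x<0.
x=-1.28: |R|=0.0179
R=1: x+2/11x²=0 ⇒ x=−11/2=-5.5000; min R=1−1/(4·2/11)=-0.3750>−1
Confirm numerically:
  x=-4.406: |R|=0.12361 <1
  x=-4.014: |R|=0.08451 <1
  x=-3.149: |R|=0.34605 <1
  x=-6.085: |R|=1.64722 >1
  x=-5.791: |R|=1.30640 >1
Stable set (-5.5000, 0).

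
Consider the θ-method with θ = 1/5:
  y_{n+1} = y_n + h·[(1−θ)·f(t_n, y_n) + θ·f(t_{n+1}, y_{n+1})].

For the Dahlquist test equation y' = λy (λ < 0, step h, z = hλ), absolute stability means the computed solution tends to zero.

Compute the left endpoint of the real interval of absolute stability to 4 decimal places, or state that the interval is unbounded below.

Test eqn y'=λy, z=hλ:
  y_{n+1} = y_n + z·[4/5·y_n + 1/5·y_{n+1}] ⇒ (1 − 1/5z)y_{n+1} = (1 + 4/5z)y_n
  so R(z) = (1 + 4/5z)/(1 − 1/5z).

Boundary: |R(x)|=1, x<0.
x=-0.39: |R|=0.6382
R=−1: 1+4/5x = −1+1/5x ⇒ -3/5x=2 ⇒ x=2/(-3/5)=-3.3333
Confirm numerically:
  x=-2.705: |R|=0.75535 <1
  x=-2.332: |R|=0.59029 <1
  x=-1.724: |R|=0.28198 <1
  x=-3.817: |R|=1.16457 >1
  x=-3.618: |R|=1.09909 >1
  x=-3.562: |R|=1.08012 >1
So |R|<1 on (-3.3333, 0).

z* = -3.3333.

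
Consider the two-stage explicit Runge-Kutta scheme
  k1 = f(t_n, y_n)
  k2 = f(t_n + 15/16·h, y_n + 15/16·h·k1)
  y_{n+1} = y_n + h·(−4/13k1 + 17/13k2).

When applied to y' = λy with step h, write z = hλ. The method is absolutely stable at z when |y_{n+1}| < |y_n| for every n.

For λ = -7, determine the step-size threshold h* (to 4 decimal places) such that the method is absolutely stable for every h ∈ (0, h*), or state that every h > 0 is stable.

On y'=λy, z=hλ:
  k1=λy_n ⇒ h·k1=z·y_n;  k2=λ(1+15/16z)y_n ⇒ h·k2=z(1+15/16z)y_n
  y_{n+1}/y_n = 1 − 4/13z + 17/13z(1+15/16z) = 1 + z + 255/208z²
  Hence R(z) = 1 + z + 255/208z².

Boundary: |R(x)|=1, x<0.
x=-0.94: |R|=1.1433
R=1: x+255/208x²=0 ⇒ x=−208/255=-0.8157; min R=1−1/(4·255/208)=0.7961>−1
Confirm numerically:
  x=-0.631: |R|=0.85713 <1
  x=-0.570: |R|=0.82831 <1
  x=-0.482: |R|=0.80282 <1
  x=-1.187: |R|=1.54034 >1
  x=-1.005: |R|=1.23325 >1
  x=-0.909: |R|=1.10399 >1
So |R|<1 on (-0.8157, 0).

(-0.8157,0); λ=-7 ⇒ h* = (208/255)/7 = 0.1165.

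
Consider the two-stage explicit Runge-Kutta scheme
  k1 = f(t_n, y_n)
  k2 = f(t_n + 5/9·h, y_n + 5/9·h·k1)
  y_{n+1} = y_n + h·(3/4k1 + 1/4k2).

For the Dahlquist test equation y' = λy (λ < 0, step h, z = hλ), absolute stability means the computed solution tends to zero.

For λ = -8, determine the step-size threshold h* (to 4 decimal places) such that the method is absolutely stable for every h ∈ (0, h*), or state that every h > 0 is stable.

(-7.2000,0); λ=-8 ⇒ h* = (36/5)/8 = 0.9000.

Test eqn y'=λy, z=hλ:
  k1=λy_n ⇒ h·k1=z·y_n;  k2=λ(1+5/9z)y_n ⇒ h·k2=z(1+5/9z)y_n
  y_{n+1}/y_n = 1 + 3/4z + 1/4z(1+5/9z) = 1 + z + 5/36z²
  so R(z) = 1 + z + 5/36z².

Solve |R(x)|<1 on ℝ⁻.
x=-0.91: |R|=0.2050
R=1: x+5/36x²=0 ⇒ x=−36/5=-7.2000; min R=1−1/(4·5/36)=-0.8000>−1
Confirm numerically:
  x=-6.688: |R|=0.52441 <1
  x=-6.369: |R|=0.26491 <1
  x=-6.146: |R|=0.10029 <1
  x=-7.752: |R|=1.59432 >1
  x=-7.626: |R|=1.45121 >1
  x=-7.338: |R|=1.14065 >1
So |R|<1 on (-7.2000, 0).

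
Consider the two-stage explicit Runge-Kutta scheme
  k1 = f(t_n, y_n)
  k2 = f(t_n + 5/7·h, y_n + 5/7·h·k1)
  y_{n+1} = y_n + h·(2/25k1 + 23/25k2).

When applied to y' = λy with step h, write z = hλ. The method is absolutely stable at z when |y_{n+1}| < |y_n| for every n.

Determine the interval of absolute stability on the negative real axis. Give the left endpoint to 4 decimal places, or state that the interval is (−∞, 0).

(-1.5217, 0).

Test eqn y'=λy, z=hλ:
  k1=λy_n ⇒ h·k1=z·y_n;  k2=λ(1+5/7z)y_n ⇒ h·k2=z(1+5/7z)y_n
  y_{n+1}/y_n = 1 + 2/25z + 23/25z(1+5/7z) = 1 + z + 23/35z²
  ⇒ R(z) = 1 + z + 23/35z².

Boundary: |R(x)|=1, x<0.
x=-1.5: |R|=0.9786
R=1: x+23/35x²=0 ⇒ x=−35/23=-1.5217; min R=1−1/(4·23/35)=0.6196>−1
Confirm numerically:
  x=-1.280: |R|=0.79666 <1
  x=-1.264: |R|=0.78591 <1
  x=-1.142: |R|=0.71502 <1
  x=-1.924: |R|=1.50860 >1
  x=-1.681: |R|=1.17593 >1
So |R|<1 on (-1.5217, 0).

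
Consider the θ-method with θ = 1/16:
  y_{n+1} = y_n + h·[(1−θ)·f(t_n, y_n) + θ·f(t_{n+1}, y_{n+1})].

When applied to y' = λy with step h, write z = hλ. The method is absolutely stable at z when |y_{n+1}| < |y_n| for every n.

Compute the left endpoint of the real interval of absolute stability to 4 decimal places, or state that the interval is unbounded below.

Test eqn y'=λy, z=hλ:
  y_{n+1} = y_n + z·[15/16·y_n + 1/16·y_{n+1}] ⇒ (1 − 1/16z)y_{n+1} = (1 + 15/16z)y_n
  ⇒ R(z) = (1 + 15/16z)/(1 − 1/16z).

Solve |R(x)|<1 on ℝ⁻.
x=-0.35: |R|=0.6575
R=−1: 1+15/16x = −1+1/16x ⇒ -7/8x=2 ⇒ x=2/(-7/8)=-2.2857
Confirm numerically:
  x=-2.159: |R|=0.90231 <1
  x=-2.078: |R|=0.83914 <1
  x=-1.611: |R|=0.46363 <1
  x=-1.255: |R|=0.16372 <1
  x=-2.663: |R|=1.28302 >1
  x=-2.507: |R|=1.16740 >1
  x=-2.418: |R|=1.10055 >1
Stable set (-2.2857, 0).

left endpoint -2.2857.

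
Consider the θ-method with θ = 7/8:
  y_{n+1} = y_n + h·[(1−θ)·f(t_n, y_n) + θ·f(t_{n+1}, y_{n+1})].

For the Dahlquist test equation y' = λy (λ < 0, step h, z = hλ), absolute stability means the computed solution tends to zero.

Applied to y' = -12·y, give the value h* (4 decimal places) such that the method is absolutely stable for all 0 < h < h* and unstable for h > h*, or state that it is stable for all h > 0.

Test eqn y'=λy, z=hλ:
  y_{n+1} = y_n + z·[1/8·y_n + 7/8·y_{n+1}] ⇒ (1 − 7/8z)y_{n+1} = (1 + 1/8z)y_n
  so R(z) = (1 + 1/8z)/(1 − 7/8z).

Find x<0 with |R(x)|<1.
x=-1.24: |R|=0.4053
x=-2: |R|=0.2727
x=-10: |R|=0.0256
x=-100: |R|=0.1299
θ=7/8≥1/2 ⇒ |1+1/8x|<|1−7/8x| ∀x<0 ⇒ unbounded interval.

(−∞, 0) — no finite endpoint. Any h>0 works for λ=-12.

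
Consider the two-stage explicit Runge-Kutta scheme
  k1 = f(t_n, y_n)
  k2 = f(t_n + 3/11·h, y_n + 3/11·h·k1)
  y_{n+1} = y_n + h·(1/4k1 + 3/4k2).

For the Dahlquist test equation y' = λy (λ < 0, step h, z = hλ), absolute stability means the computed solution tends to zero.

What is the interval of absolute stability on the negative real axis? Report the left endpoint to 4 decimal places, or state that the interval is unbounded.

(-4.8889, 0).

With y'=λy (z=hλ):
  k1=λy_n ⇒ h·k1=z·y_n;  k2=λ(1+3/11z)y_n ⇒ h·k2=z(1+3/11z)y_n
  y_{n+1}/y_n = 1 + 1/4z + 3/4z(1+3/11z) = 1 + z + 9/44z²
  Hence R(z) = 1 + z + 9/44z².

Find x<0 with |R(x)|<1.
x=-1.11: |R|=0.1420
R=1: x+9/44x²=0 ⇒ x=−44/9=-4.8889; min R=1−1/(4·9/44)=-0.2222>−1
Confirm numerically:
  x=-4.643: |R|=0.76648 <1
  x=-4.054: |R|=0.30769 <1
  x=-4.050: |R|=0.30506 <1
  x=-3.870: |R|=0.19346 <1
  x=-5.251: |R|=1.38893 >1
  x=-5.165: |R|=1.29171 >1
Interval (-4.8889, 0).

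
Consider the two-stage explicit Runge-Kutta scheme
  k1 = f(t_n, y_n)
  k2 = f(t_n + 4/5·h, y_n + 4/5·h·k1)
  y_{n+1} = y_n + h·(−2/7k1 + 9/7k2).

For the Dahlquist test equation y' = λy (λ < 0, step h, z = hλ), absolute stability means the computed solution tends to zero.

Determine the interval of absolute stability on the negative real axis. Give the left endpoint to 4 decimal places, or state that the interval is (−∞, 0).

Test eqn y'=λy, z=hλ:
  k1=λy_n ⇒ h·k1=z·y_n;  k2=λ(1+4/5z)y_n ⇒ h·k2=z(1+4/5z)y_n
  y_{n+1}/y_n = 1 − 2/7z + 9/7z(1+4/5z) = 1 + z + 36/35z²
  so R(z) = 1 + z + 36/35z².

Boundary: |R(x)|=1, x<0.
x=-1.38: |R|=1.5788
R=1: x+36/35x²=0 ⇒ x=−35/36=-0.9722; min R=1−1/(4·36/35)=0.7569>−1
Confirm numerically:
  x=-0.632: |R|=0.77884 <1
  x=-0.623: |R|=0.77622 <1
  x=-0.450: |R|=0.75829 <1
  x=-0.441: |R|=0.75904 <1
  x=-1.316: |R|=1.46534 >1
  x=-1.005: |R|=1.03388 >1
Stable set (-0.9722, 0).

z∈(-0.9722,0).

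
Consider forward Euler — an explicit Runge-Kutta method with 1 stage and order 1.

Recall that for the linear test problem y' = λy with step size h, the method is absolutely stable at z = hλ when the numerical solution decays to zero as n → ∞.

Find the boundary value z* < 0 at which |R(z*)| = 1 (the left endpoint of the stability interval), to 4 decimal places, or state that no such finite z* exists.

left endpoint -2.0000.

Set f=λy, z=hλ:
  order 1, 1-stage ⇒ R(z)=1+z
  (e.g. R(-1.14)=-0.14000, |R|=0.14000)

Boundary: |R(x)|=1, x<0.
x=-1.14: |R|=0.1400
|R(-2.34)|=1.3400 |R(-0.67)|=0.3300 |R(-0.61)|=0.3900
Bisect:
  x_lo=-2.4319 |R|=1.4319  x_hi=-0.1018 |R|=0.8982
  mid=-1.26685 |R|=0.26685 →hi
  mid=-1.84936 |R|=0.84936 →hi
  mid=-2.14061 |R|=1.14061 →lo
  mid=-1.99498 |R|=0.99498 →hi
  mid=-2.06780 |R|=1.06780 →lo
  mid=-2.03139 |R|=1.03139 →lo
  mid=-2.01319 |R|=1.01319 →lo
  ...
  [-2.00010,-1.99996] ⇒ x*=-2.0000
Interval (-2.0000, 0).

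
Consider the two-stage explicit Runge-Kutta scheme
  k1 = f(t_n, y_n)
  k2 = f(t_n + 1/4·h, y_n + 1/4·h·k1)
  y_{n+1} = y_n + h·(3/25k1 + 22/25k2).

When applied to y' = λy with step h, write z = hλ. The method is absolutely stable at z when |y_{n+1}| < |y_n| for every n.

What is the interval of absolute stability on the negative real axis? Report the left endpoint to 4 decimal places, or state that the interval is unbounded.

(-4.5455, 0).

Test eqn y'=λy, z=hλ:
  k1=λy_n ⇒ h·k1=z·y_n;  k2=λ(1+1/4z)y_n ⇒ h·k2=z(1+1/4z)y_n
  y_{n+1}/y_n = 1 + 3/25z + 22/25z(1+1/4z) = 1 + z + 11/50z²
  so R(z) = 1 + z + 11/50z².

Find x<0 with |R(x)|<1.
x=-0.51: |R|=0.5472
R=1: x+11/50x²=0 ⇒ x=−50/11=-4.5455; min R=1−1/(4·11/50)=-0.1364>−1
Confirm numerically:
  x=-3.298: |R|=0.09490 <1
  x=-3.140: |R|=0.02911 <1
  x=-3.115: |R|=0.01971 <1
  x=-1.858: |R|=0.09852 <1
  x=-4.815: |R|=1.28553 >1
  x=-4.757: |R|=1.22139 >1
  x=-4.580: |R|=1.03481 >1
Stable set (-4.5455, 0).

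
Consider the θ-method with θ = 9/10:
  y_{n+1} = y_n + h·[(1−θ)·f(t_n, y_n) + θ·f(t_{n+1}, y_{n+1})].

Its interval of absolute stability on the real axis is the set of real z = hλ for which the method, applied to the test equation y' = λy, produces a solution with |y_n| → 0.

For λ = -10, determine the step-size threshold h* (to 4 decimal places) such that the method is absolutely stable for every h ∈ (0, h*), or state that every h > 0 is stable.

unbounded; (−∞, 0). Any h>0 works for λ=-10.

Test eqn y'=λy, z=hλ:
  y_{n+1} = y_n + z·[1/10·y_n + 9/10·y_{n+1}] ⇒ (1 − 9/10z)y_{n+1} = (1 + 1/10z)y_n
  R(z) = (1 + 1/10z)/(1 − 9/10z).

Solve |R(x)|<1 on ℝ⁻.
x=-1.62: |R|=0.3409
x=-2: |R|=0.2857
x=-10: |R|=0.0000
x=-100: |R|=0.0989
θ=9/10≥1/2 ⇒ |1+1/10x|<|1−9/10x| ∀x<0 ⇒ interval (−∞,0).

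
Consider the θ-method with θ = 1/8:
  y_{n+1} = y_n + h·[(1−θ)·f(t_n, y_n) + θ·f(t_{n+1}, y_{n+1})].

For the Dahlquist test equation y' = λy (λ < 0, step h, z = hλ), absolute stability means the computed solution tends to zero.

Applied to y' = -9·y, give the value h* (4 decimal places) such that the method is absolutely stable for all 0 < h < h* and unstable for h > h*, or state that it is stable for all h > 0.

With y'=λy (z=hλ):
  y_{n+1} = y_n + z·[7/8·y_n + 1/8·y_{n+1}] ⇒ (1 − 1/8z)y_{n+1} = (1 + 7/8z)y_n
  ⇒ R(z) = (1 + 7/8z)/(1 − 1/8z).

Boundary: |R(x)|=1, x<0.
x=-0.54: |R|=0.4941
R=−1: 1+7/8x = −1+1/8x ⇒ -3/4x=2 ⇒ x=2/(-3/4)=-2.6667
Confirm numerically:
  x=-2.244: |R|=0.75244 <1
  x=-2.154: |R|=0.69707 <1
  x=-1.556: |R|=0.30264 <1
  x=-3.121: |R|=1.24512 >1
  x=-2.954: |R|=1.15739 >1
  x=-2.779: |R|=1.06253 >1
Stable set (-2.6667, 0).

(-2.6667,0); λ=-9 ⇒ h* = (8/3)/9 = 0.2963.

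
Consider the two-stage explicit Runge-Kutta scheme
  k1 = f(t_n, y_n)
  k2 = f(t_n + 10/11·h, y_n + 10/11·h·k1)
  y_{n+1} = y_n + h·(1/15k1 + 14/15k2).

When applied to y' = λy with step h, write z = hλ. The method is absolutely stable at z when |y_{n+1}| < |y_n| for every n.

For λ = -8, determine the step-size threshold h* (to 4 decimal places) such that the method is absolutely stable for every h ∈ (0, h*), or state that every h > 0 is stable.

(-1.1786,0); λ=-8 ⇒ h* = (33/28)/8 = 0.1473.

With y'=λy (z=hλ):
  k1=λy_n ⇒ h·k1=z·y_n;  k2=λ(1+10/11z)y_n ⇒ h·k2=z(1+10/11z)y_n
  y_{n+1}/y_n = 1 + 1/15z + 14/15z(1+10/11z) = 1 + z + 28/33z²
  Hence R(z) = 1 + z + 28/33z².

Find x<0 with |R(x)|<1.
x=-1.11: |R|=0.9354
R=1: x+28/33x²=0 ⇒ x=−33/28=-1.1786; min R=1−1/(4·28/33)=0.7054>−1
Confirm numerically:
  x=-1.111: |R|=0.93630 <1
  x=-1.084: |R|=0.91302 <1
  x=-0.954: |R|=0.81822 <1
  x=-0.575: |R|=0.70553 <1
  x=-1.621: |R|=1.60851 >1
  x=-1.355: |R|=1.20284 >1
  x=-1.280: |R|=1.11016 >1
So |R|<1 on (-1.1786, 0).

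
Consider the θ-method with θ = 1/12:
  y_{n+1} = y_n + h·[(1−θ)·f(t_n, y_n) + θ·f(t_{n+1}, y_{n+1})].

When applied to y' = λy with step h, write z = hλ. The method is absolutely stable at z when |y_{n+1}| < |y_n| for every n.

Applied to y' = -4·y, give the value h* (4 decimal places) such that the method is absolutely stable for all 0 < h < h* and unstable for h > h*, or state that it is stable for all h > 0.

(-2.4000,0); λ=-4 ⇒ h* = (12/5)/4 = 0.6000.

Test eqn y'=λy, z=hλ:
  y_{n+1} = y_n + z·[11/12·y_n + 1/12·y_{n+1}] ⇒ (1 − 1/12z)y_{n+1} = (1 + 11/12z)y_n
  R(z) = (1 + 11/12z)/(1 − 1/12z).

Boundary: |R(x)|=1, x<0.
x=-1: |R|=0.0769
R=−1: 1+11/12x = −1+1/12x ⇒ -5/6x=2 ⇒ x=2/(-5/6)=-2.4000
Confirm numerically:
  x=-2.182: |R|=0.84628 <1
  x=-2.080: |R|=0.77273 <1
  x=-1.668: |R|=0.46444 <1
  x=-0.975: |R|=0.09827 <1
  x=-2.507: |R|=1.07376 >1
  x=-2.490: |R|=1.06211 >1
So |R|<1 on (-2.4000, 0).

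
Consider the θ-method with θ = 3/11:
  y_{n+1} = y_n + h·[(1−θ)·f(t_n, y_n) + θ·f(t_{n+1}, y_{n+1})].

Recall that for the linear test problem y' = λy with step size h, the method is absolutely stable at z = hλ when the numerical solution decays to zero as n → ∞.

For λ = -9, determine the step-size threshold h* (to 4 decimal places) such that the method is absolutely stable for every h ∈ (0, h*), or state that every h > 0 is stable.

(-4.4000,0); λ=-9 ⇒ h* = (22/5)/9 = 0.4889.

Test eqn y'=λy, z=hλ:
  y_{n+1} = y_n + z·[8/11·y_n + 3/11·y_{n+1}] ⇒ (1 − 3/11z)y_{n+1} = (1 + 8/11z)y_n
  so R(z) = (1 + 8/11z)/(1 − 3/11z).

Boundary: |R(x)|=1, x<0.
x=-0.79: |R|=0.3500
R=−1: 1+8/11x = −1+3/11x ⇒ -5/11x=2 ⇒ x=2/(-5/11)=-4.4000
Confirm numerically:
  x=-3.858: |R|=0.87995 <1
  x=-3.812: |R|=0.86896 <1
  x=-2.873: |R|=0.61084 <1
  x=-2.504: |R|=0.48790 <1
  x=-4.949: |R|=1.10620 >1
  x=-4.839: |R|=1.08602 >1
Stable set (-4.4000, 0).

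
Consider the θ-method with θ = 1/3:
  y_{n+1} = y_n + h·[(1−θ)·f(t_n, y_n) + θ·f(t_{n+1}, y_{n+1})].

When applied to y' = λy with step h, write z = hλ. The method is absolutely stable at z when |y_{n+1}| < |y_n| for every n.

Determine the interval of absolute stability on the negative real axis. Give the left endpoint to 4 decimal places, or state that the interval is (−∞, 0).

z∈(-6.0000,0).

On y'=λy, z=hλ:
  y_{n+1} = y_n + z·[2/3·y_n + 1/3·y_{n+1}] ⇒ (1 − 1/3z)y_{n+1} = (1 + 2/3z)y_n
  so R(z) = (1 + 2/3z)/(1 − 1/3z).

Need |R(x)|<1, x<0.
x=-0.32: |R|=0.7108
R=−1: 1+2/3x = −1+1/3x ⇒ -1/3x=2 ⇒ x=2/(-1/3)=-6.0000
Confirm numerically:
  x=-5.644: |R|=0.95882 <1
  x=-5.297: |R|=0.91527 <1
  x=-3.072: |R|=0.51779 <1
  x=-2.989: |R|=0.49724 <1
  x=-6.281: |R|=1.03028 >1
  x=-6.256: |R|=1.02766 >1
  x=-6.219: |R|=1.02376 >1
Interval (-6.0000, 0).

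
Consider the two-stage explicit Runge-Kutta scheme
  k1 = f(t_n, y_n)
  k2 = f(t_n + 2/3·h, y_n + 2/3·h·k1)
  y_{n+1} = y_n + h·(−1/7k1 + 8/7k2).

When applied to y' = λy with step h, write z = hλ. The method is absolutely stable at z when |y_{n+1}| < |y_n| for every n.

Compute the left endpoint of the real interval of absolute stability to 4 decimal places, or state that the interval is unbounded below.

z* = -1.3125.

On y'=λy, z=hλ:
  k1=λy_n ⇒ h·k1=z·y_n;  k2=λ(1+2/3z)y_n ⇒ h·k2=z(1+2/3z)y_n
  y_{n+1}/y_n = 1 − 1/7z + 8/7z(1+2/3z) = 1 + z + 16/21z²
  R(z) = 1 + z + 16/21z².

Solve |R(x)|<1 on ℝ⁻.
x=-0.92: |R|=0.7249
R=1: x+16/21x²=0 ⇒ x=−21/16=-1.3125; min R=1−1/(4·16/21)=0.6719>−1
Confirm numerically:
  x=-1.257: |R|=0.94685 <1
  x=-1.244: |R|=0.93508 <1
  x=-0.999: |R|=0.76138 <1
  x=-0.932: |R|=0.72981 <1
  x=-1.889: |R|=1.82972 >1
  x=-1.873: |R|=1.79986 >1
  x=-1.431: |R|=1.12920 >1
Interval (-1.3125, 0).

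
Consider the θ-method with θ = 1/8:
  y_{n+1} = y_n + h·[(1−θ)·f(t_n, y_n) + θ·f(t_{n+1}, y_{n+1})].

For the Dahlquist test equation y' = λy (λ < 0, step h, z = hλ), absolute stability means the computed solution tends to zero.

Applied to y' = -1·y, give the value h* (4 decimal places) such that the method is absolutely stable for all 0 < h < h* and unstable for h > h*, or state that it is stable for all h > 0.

Set f=λy, z=hλ:
  y_{n+1} = y_n + z·[7/8·y_n + 1/8·y_{n+1}] ⇒ (1 − 1/8z)y_{n+1} = (1 + 7/8z)y_n
  R(z) = (1 + 7/8z)/(1 − 1/8z).

Boundary: |R(x)|=1, x<0.
x=-0.67: |R|=0.3818
R=−1: 1+7/8x = −1+1/8x ⇒ -3/4x=2 ⇒ x=2/(-3/4)=-2.6667
Confirm numerically:
  x=-2.517: |R|=0.91461 <1
  x=-2.389: |R|=0.83964 <1
  x=-2.289: |R|=0.77976 <1
  x=-2.024: |R|=0.61532 <1
  x=-3.140: |R|=1.25494 >1
  x=-3.018: |R|=1.19132 >1
  x=-2.723: |R|=1.03152 >1
So |R|<1 on (-2.6667, 0).

(-2.6667,0); λ=-1 ⇒ h* = (8/3)/1 = 2.6667.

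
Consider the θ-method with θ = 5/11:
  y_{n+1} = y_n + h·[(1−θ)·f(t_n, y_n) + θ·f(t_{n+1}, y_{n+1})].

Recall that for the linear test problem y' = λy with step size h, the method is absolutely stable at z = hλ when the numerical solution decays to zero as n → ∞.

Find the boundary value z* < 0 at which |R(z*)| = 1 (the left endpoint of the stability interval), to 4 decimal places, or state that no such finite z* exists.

With y'=λy (z=hλ):
  y_{n+1} = y_n + z·[6/11·y_n + 5/11·y_{n+1}] ⇒ (1 − 5/11z)y_{n+1} = (1 + 6/11z)y_n
  so R(z) = (1 + 6/11z)/(1 − 5/11z).

Find x<0 with |R(x)|<1.
x=-1.38: |R|=0.1520
R=−1: 1+6/11x = −1+5/11x ⇒ -1/11x=2 ⇒ x=2/(-1/11)=-22.0000
Confirm numerically:
  x=-20.161: |R|=0.98355 <1
  x=-18.768: |R|=0.96917 <1
  x=-11.324: |R|=0.84212 <1
  x=-22.591: |R|=1.00477 >1
  x=-22.504: |R|=1.00408 >1
  x=-22.174: |R|=1.00143 >1
Interval (-22.0000, 0).

left endpoint -22.0000.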